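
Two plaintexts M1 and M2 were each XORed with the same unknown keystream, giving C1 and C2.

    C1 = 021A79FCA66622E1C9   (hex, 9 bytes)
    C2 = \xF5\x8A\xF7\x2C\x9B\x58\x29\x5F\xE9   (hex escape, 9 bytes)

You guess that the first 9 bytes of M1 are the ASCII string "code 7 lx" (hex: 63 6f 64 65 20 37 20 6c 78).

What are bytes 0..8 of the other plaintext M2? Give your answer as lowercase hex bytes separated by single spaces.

First, C1 ⊕ C2 = (M1 ⊕ K) ⊕ (M2 ⊕ K) = M1 ⊕ M2, so the key drops out. Then M2 = (M1 ⊕ M2) ⊕ M1 over the first 9 bytes.
byte 0: (02 xor f5) xor 63 = f7 xor 63 = 94
byte 1: (1a xor 8a) xor 6f = 90 xor 6f = ff
byte 2: (79 xor f7) xor 64 = 8e xor 64 = ea
byte 3: (fc xor 2c) xor 65 = d0 xor 65 = b5
byte 4: (a6 xor 9b) xor 20 = 3d xor 20 = 1d
byte 5: (66 xor 58) xor 37 = 3e xor 37 = 09
byte 6: (22 xor 29) xor 20 = 0b xor 20 = 2b
byte 7: (e1 xor 5f) xor 6c = be xor 6c = d2
byte 8: (c9 xor e9) xor 78 = 20 xor 78 = 58

94 ff ea b5 1d 09 2b d2 58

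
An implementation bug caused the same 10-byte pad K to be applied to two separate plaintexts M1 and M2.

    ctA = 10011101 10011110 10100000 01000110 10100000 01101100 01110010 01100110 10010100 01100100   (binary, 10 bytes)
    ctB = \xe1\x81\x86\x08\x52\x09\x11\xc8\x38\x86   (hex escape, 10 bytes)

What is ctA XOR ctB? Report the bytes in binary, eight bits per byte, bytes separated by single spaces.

01111100 00011111 00100110 01001110 11110010 01100101 01100011 10101110 10101100 11100010

ctA ⊕ ctB = (M1 ⊕ K) ⊕ (M2 ⊕ K) = M1 ⊕ M2 — the shared key cancels under XOR.
157 ⊕ 225 = 124
158 ⊕ 129 =  31
160 ⊕ 134 =  38
 70 ⊕   8 =  78
160 ⊕  82 = 242
108 ⊕   9 = 101
114 ⊕  17 =  99
102 ⊕ 200 = 174
148 ⊕  56 = 172
100 ⊕ 134 = 226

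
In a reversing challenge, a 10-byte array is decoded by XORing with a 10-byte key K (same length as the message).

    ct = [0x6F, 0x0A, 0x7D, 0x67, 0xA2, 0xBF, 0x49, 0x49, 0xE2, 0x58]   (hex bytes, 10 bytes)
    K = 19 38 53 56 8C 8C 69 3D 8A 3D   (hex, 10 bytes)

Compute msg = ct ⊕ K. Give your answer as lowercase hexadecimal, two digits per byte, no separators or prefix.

76322e312e3320746865

6f ^ 19 = 76
0a ^ 38 = 32
7d ^ 53 = 2e
67 ^ 56 = 31
a2 ^ 8c = 2e
bf ^ 8c = 33
49 ^ 69 = 20
49 ^ 3d = 74
e2 ^ 8a = 68
58 ^ 3d = 65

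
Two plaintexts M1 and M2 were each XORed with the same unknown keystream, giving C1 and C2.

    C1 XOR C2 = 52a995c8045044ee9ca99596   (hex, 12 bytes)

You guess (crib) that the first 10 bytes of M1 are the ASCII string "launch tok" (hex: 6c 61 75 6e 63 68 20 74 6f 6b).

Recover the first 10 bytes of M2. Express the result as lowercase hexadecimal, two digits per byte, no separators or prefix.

Since C1 ⊕ C2 = M1 ⊕ M2, XORing with the guessed M1 bytes yields the corresponding M2 bytes: M2 = (C1 ⊕ C2) ⊕ M1.
byte 0: 52 ^ 6c = 3e
byte 1: a9 ^ 61 = c8
byte 2: 95 ^ 75 = e0
byte 3: c8 ^ 6e = a6
byte 4: 04 ^ 63 = 67
byte 5: 50 ^ 68 = 38
byte 6: 44 ^ 20 = 64
byte 7: ee ^ 74 = 9a
byte 8: 9c ^ 6f = f3
byte 9: a9 ^ 6b = c2

3ec8e0a66738649af3c2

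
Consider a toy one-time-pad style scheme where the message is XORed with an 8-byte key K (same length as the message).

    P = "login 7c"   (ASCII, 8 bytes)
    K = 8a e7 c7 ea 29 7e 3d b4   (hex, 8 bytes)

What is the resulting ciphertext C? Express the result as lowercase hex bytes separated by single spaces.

e6 88 a0 83 47 5e 0a d7

XOR is its own inverse, so applying the key byte-wise gives the result directly.
6c xor 8a = e6
6f xor e7 = 88
67 xor c7 = a0
69 xor ea = 83
6e xor 29 = 47
20 xor 7e = 5e
37 xor 3d = 0a
63 xor b4 = d7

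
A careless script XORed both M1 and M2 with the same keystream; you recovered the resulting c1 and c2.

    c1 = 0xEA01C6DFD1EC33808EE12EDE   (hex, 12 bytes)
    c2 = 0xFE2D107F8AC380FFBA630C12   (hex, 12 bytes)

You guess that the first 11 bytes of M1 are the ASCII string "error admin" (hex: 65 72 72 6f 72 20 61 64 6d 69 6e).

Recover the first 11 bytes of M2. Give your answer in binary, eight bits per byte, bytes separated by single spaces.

First, c1 ⊕ c2 = (M1 ⊕ K) ⊕ (M2 ⊕ K) = M1 ⊕ M2, so the key drops out. Then M2 = (M1 ⊕ M2) ⊕ M1 over the first 11 bytes.
byte 0: (ea ⊕ fe) ⊕ 65 = 14 ⊕ 65 = 71
byte 1: (01 ⊕ 2d) ⊕ 72 = 2c ⊕ 72 = 5e
byte 2: (c6 ⊕ 10) ⊕ 72 = d6 ⊕ 72 = a4
byte 3: (df ⊕ 7f) ⊕ 6f = a0 ⊕ 6f = cf
byte 4: (d1 ⊕ 8a) ⊕ 72 = 5b ⊕ 72 = 29
byte 5: (ec ⊕ c3) ⊕ 20 = 2f ⊕ 20 = 0f
byte 6: (33 ⊕ 80) ⊕ 61 = b3 ⊕ 61 = d2
byte 7: (80 ⊕ ff) ⊕ 64 = 7f ⊕ 64 = 1b
byte 8: (8e ⊕ ba) ⊕ 6d = 34 ⊕ 6d = 59
byte 9: (e1 ⊕ 63) ⊕ 69 = 82 ⊕ 69 = eb
byte 10: (2e ⊕ 0c) ⊕ 6e = 22 ⊕ 6e = 4c

01110001 01011110 10100100 11001111 00101001 00001111 11010010 00011011 01011001 11101011 01001100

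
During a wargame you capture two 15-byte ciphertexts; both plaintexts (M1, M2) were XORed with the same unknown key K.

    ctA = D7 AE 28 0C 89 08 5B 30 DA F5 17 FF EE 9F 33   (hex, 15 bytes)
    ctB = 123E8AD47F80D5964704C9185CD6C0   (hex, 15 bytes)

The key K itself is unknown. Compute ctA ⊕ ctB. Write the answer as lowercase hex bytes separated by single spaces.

c5 90 a2 d8 f6 88 8e a6 9d f1 de e7 b2 49 f3

ctA ⊕ ctB = (M1 ⊕ K) ⊕ (M2 ⊕ K) = M1 ⊕ M2 — the shared key cancels under XOR.
byte 0: d7 ^ 12 = c5
byte 1: ae ^ 3e = 90
byte 2: 28 ^ 8a = a2
byte 3: 0c ^ d4 = d8
byte 4: 89 ^ 7f = f6
byte 5: 08 ^ 80 = 88
byte 6: 5b ^ d5 = 8e
byte 7: 30 ^ 96 = a6
byte 8: da ^ 47 = 9d
byte 9: f5 ^ 04 = f1
byte 10: 17 ^ c9 = de
byte 11: ff ^ 18 = e7
byte 12: ee ^ 5c = b2
byte 13: 9f ^ d6 = 49
byte 14: 33 ^ c0 = f3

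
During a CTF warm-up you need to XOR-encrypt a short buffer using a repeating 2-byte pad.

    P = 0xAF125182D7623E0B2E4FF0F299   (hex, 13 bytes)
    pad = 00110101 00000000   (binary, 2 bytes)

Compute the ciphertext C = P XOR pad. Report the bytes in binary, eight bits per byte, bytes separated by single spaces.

10011010 00010010 01100100 10000010 11100010 01100010 00001011 00001011 00011011 01001111 11000101 11110010 10101100

The 2-byte key repeats, so the effective keystream is 35 00 35 00 35 00 35 00 35 00 35 00 35.
byte 0: af xor 35 = 9a
byte 1: 12 xor 00 = 12
byte 2: 51 xor 35 = 64
byte 3: 82 xor 00 = 82
byte 4: d7 xor 35 = e2
byte 5: 62 xor 00 = 62
byte 6: 3e xor 35 = 0b
byte 7: 0b xor 00 = 0b
byte 8: 2e xor 35 = 1b
byte 9: 4f xor 00 = 4f
byte 10: f0 xor 35 = c5
byte 11: f2 xor 00 = f2
byte 12: 99 xor 35 = ac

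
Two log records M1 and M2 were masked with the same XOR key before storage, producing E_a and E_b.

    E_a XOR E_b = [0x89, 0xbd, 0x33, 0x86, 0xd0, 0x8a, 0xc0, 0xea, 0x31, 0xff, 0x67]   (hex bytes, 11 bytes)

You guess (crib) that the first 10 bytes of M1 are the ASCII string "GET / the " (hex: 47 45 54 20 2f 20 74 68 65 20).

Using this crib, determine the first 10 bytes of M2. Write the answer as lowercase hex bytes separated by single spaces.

ce f8 67 a6 ff aa b4 82 54 df

Since E_a ⊕ E_b = M1 ⊕ M2, XORing with the guessed M1 bytes yields the corresponding M2 bytes: M2 = (E_a ⊕ E_b) ⊕ M1.
byte 0: 89 ⊕ 47 = ce
byte 1: bd ⊕ 45 = f8
byte 2: 33 ⊕ 54 = 67
byte 3: 86 ⊕ 20 = a6
byte 4: d0 ⊕ 2f = ff
byte 5: 8a ⊕ 20 = aa
byte 6: c0 ⊕ 74 = b4
byte 7: ea ⊕ 68 = 82
byte 8: 31 ⊕ 65 = 54
byte 9: ff ⊕ 20 = df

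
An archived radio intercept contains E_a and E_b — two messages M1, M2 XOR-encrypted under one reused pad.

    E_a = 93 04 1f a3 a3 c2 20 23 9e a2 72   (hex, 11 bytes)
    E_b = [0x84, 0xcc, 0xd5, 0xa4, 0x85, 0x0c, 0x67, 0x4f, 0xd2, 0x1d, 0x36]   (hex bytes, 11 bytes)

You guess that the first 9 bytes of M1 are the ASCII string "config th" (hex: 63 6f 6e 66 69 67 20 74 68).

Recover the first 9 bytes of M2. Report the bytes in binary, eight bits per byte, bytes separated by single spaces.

First, E_a ⊕ E_b = (M1 ⊕ K) ⊕ (M2 ⊕ K) = M1 ⊕ M2, so the key drops out. Then M2 = (M1 ⊕ M2) ⊕ M1 over the first 9 bytes.
byte 0: (93 ^ 84) ^ 63 = 17 ^ 63 = 74
byte 1: (04 ^ cc) ^ 6f = c8 ^ 6f = a7
byte 2: (1f ^ d5) ^ 6e = ca ^ 6e = a4
byte 3: (a3 ^ a4) ^ 66 = 07 ^ 66 = 61
byte 4: (a3 ^ 85) ^ 69 = 26 ^ 69 = 4f
byte 5: (c2 ^ 0c) ^ 67 = ce ^ 67 = a9
byte 6: (20 ^ 67) ^ 20 = 47 ^ 20 = 67
byte 7: (23 ^ 4f) ^ 74 = 6c ^ 74 = 18
byte 8: (9e ^ d2) ^ 68 = 4c ^ 68 = 24

01110100 10100111 10100100 01100001 01001111 10101001 01100111 00011000 00100100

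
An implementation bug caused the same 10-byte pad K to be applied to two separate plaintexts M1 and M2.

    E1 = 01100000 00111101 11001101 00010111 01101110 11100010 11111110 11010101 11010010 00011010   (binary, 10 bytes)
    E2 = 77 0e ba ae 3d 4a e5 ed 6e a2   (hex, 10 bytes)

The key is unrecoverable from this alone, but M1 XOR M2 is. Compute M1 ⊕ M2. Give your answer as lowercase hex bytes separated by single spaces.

17 33 77 b9 53 a8 1b 38 bc b8

E1 ⊕ E2 = (M1 ⊕ K) ⊕ (M2 ⊕ K) = M1 ⊕ M2 — the shared key cancels under XOR.
byte 0: 60 XOR 77 = 17
byte 1: 3d XOR 0e = 33
byte 2: cd XOR ba = 77
byte 3: 17 XOR ae = b9
byte 4: 6e XOR 3d = 53
byte 5: e2 XOR 4a = a8
byte 6: fe XOR e5 = 1b
byte 7: d5 XOR ed = 38
byte 8: d2 XOR 6e = bc
byte 9: 1a XOR a2 = b8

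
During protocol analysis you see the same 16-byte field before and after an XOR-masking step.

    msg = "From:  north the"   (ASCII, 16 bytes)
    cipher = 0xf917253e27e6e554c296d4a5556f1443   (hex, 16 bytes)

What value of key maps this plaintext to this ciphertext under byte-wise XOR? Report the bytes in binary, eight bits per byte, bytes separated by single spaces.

Since cipher = msg ⊕ key, XORing both sides with msg gives key = msg ⊕ cipher.
byte 0:  70 ^ 249 = 191
byte 1: 114 ^  23 = 101
byte 2: 111 ^  37 =  74
byte 3: 109 ^  62 =  83
byte 4:  58 ^  39 =  29
byte 5:  32 ^ 230 = 198
byte 6:  32 ^ 229 = 197
byte 7: 110 ^  84 =  58
byte 8: 111 ^ 194 = 173
byte 9: 114 ^ 150 = 228
byte 10: 116 ^ 212 = 160
byte 11: 104 ^ 165 = 205
byte 12:  32 ^  85 = 117
byte 13: 116 ^ 111 =  27
byte 14: 104 ^  20 = 124
byte 15: 101 ^  67 =  38

10111111 01100101 01001010 01010011 00011101 11000110 11000101 00111010 10101101 11100100 10100000 11001101 01110101 00011011 01111100 00100110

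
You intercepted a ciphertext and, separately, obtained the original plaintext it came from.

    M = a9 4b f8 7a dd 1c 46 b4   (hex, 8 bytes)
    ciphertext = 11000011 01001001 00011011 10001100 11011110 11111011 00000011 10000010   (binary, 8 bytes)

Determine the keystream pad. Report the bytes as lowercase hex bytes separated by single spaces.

6a 02 e3 f6 03 e7 45 36

Since ciphertext = M ⊕ pad, XORing both sides with M gives pad = M ⊕ ciphertext.
169 XOR 195 = 106
 75 XOR  73 =   2
248 XOR  27 = 227
122 XOR 140 = 246
221 XOR 222 =   3
 28 XOR 251 = 231
 70 XOR   3 =  69
180 XOR 130 =  54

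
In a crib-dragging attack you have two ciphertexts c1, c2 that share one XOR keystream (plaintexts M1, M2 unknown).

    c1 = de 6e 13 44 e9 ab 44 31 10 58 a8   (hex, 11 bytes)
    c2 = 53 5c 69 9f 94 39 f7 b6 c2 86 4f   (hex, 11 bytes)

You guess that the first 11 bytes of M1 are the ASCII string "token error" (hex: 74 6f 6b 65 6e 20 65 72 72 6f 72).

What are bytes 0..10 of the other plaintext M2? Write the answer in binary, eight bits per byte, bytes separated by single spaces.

First, c1 ⊕ c2 = (M1 ⊕ K) ⊕ (M2 ⊕ K) = M1 ⊕ M2, so the key drops out. Then M2 = (M1 ⊕ M2) ⊕ M1 over the first 11 bytes.
byte 0: (de xor 53) xor 74 = 8d xor 74 = f9
byte 1: (6e xor 5c) xor 6f = 32 xor 6f = 5d
byte 2: (13 xor 69) xor 6b = 7a xor 6b = 11
byte 3: (44 xor 9f) xor 65 = db xor 65 = be
byte 4: (e9 xor 94) xor 6e = 7d xor 6e = 13
byte 5: (ab xor 39) xor 20 = 92 xor 20 = b2
byte 6: (44 xor f7) xor 65 = b3 xor 65 = d6
byte 7: (31 xor b6) xor 72 = 87 xor 72 = f5
byte 8: (10 xor c2) xor 72 = d2 xor 72 = a0
byte 9: (58 xor 86) xor 6f = de xor 6f = b1
byte 10: (a8 xor 4f) xor 72 = e7 xor 72 = 95

11111001 01011101 00010001 10111110 00010011 10110010 11010110 11110101 10100000 10110001 10010101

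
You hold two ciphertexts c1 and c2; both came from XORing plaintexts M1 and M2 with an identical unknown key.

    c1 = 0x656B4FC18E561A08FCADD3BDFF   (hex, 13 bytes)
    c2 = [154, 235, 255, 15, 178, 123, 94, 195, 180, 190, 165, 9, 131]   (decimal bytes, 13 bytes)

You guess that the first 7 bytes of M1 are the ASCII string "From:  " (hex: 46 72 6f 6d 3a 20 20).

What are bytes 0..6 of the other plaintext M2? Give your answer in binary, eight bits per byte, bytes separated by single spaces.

10111001 11110010 11011111 10100011 00000110 00001101 01100100

First, c1 ⊕ c2 = (M1 ⊕ K) ⊕ (M2 ⊕ K) = M1 ⊕ M2, so the key drops out. Then M2 = (M1 ⊕ M2) ⊕ M1 over the first 7 bytes.
byte 0: (65 xor 9a) xor 46 = ff xor 46 = b9
byte 1: (6b xor eb) xor 72 = 80 xor 72 = f2
byte 2: (4f xor ff) xor 6f = b0 xor 6f = df
byte 3: (c1 xor 0f) xor 6d = ce xor 6d = a3
byte 4: (8e xor b2) xor 3a = 3c xor 3a = 06
byte 5: (56 xor 7b) xor 20 = 2d xor 20 = 0d
byte 6: (1a xor 5e) xor 20 = 44 xor 20 = 64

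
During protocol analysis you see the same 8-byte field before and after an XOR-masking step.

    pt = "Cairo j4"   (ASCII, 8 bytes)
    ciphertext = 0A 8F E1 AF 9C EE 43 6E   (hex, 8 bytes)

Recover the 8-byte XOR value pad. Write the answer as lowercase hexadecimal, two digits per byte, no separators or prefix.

49ee88ddf3ce295a

Since ciphertext = pt ⊕ pad, XORing both sides with pt gives pad = pt ⊕ ciphertext.
byte 0: 43 ⊕ 0a = 49
byte 1: 61 ⊕ 8f = ee
byte 2: 69 ⊕ e1 = 88
byte 3: 72 ⊕ af = dd
byte 4: 6f ⊕ 9c = f3
byte 5: 20 ⊕ ee = ce
byte 6: 6a ⊕ 43 = 29
byte 7: 34 ⊕ 6e = 5a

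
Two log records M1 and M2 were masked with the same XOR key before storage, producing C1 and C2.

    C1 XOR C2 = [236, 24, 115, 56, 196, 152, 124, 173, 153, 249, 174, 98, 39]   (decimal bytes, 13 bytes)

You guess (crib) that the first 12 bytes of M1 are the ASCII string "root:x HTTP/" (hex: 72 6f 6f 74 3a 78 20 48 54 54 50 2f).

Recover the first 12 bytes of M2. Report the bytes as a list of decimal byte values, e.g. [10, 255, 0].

Since C1 ⊕ C2 = M1 ⊕ M2, XORing with the guessed M1 bytes yields the corresponding M2 bytes: M2 = (C1 ⊕ C2) ⊕ M1.
byte 0: 11101100 ⊕ 01110010 = 10011110
byte 1: 00011000 ⊕ 01101111 = 01110111
byte 2: 01110011 ⊕ 01101111 = 00011100
byte 3: 00111000 ⊕ 01110100 = 01001100
byte 4: 11000100 ⊕ 00111010 = 11111110
byte 5: 10011000 ⊕ 01111000 = 11100000
byte 6: 01111100 ⊕ 00100000 = 01011100
byte 7: 10101101 ⊕ 01001000 = 11100101
byte 8: 10011001 ⊕ 01010100 = 11001101
byte 9: 11111001 ⊕ 01010100 = 10101101
byte 10: 10101110 ⊕ 01010000 = 11111110
byte 11: 01100010 ⊕ 00101111 = 01001101

[158, 119, 28, 76, 254, 224, 92, 229, 205, 173, 254, 77]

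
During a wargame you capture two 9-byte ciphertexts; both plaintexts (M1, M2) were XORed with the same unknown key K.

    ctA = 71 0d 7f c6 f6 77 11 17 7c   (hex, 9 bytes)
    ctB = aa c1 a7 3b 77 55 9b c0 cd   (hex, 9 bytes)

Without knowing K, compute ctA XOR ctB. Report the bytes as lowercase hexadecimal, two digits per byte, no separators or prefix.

dbccd8fd81228ad7b1

ctA ⊕ ctB = (M1 ⊕ K) ⊕ (M2 ⊕ K) = M1 ⊕ M2 — the shared key cancels under XOR.
byte 0: 113 ^ 170 = 219
byte 1:  13 ^ 193 = 204
byte 2: 127 ^ 167 = 216
byte 3: 198 ^  59 = 253
byte 4: 246 ^ 119 = 129
byte 5: 119 ^  85 =  34
byte 6:  17 ^ 155 = 138
byte 7:  23 ^ 192 = 215
byte 8: 124 ^ 205 = 177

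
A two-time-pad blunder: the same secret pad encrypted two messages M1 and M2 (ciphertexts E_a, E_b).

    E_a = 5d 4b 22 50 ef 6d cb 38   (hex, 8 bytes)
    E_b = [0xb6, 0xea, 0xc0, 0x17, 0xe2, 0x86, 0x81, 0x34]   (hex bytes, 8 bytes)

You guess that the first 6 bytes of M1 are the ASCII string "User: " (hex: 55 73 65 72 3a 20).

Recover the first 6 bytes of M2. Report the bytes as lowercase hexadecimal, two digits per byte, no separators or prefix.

bed2873537cb

First, E_a ⊕ E_b = (M1 ⊕ K) ⊕ (M2 ⊕ K) = M1 ⊕ M2, so the key drops out. Then M2 = (M1 ⊕ M2) ⊕ M1 over the first 6 bytes.
byte 0: (5d ⊕ b6) ⊕ 55 = eb ⊕ 55 = be
byte 1: (4b ⊕ ea) ⊕ 73 = a1 ⊕ 73 = d2
byte 2: (22 ⊕ c0) ⊕ 65 = e2 ⊕ 65 = 87
byte 3: (50 ⊕ 17) ⊕ 72 = 47 ⊕ 72 = 35
byte 4: (ef ⊕ e2) ⊕ 3a = 0d ⊕ 3a = 37
byte 5: (6d ⊕ 86) ⊕ 20 = eb ⊕ 20 = cb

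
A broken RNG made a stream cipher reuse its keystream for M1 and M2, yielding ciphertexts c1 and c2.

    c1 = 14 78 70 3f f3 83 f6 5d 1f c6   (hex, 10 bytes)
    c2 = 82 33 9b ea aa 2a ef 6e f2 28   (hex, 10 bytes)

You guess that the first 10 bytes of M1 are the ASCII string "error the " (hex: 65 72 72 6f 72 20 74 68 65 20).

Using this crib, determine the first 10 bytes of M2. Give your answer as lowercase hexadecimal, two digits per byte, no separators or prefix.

First, c1 ⊕ c2 = (M1 ⊕ K) ⊕ (M2 ⊕ K) = M1 ⊕ M2, so the key drops out. Then M2 = (M1 ⊕ M2) ⊕ M1 over the first 10 bytes.
byte 0: (14 XOR 82) XOR 65 = 96 XOR 65 = f3
byte 1: (78 XOR 33) XOR 72 = 4b XOR 72 = 39
byte 2: (70 XOR 9b) XOR 72 = eb XOR 72 = 99
byte 3: (3f XOR ea) XOR 6f = d5 XOR 6f = ba
byte 4: (f3 XOR aa) XOR 72 = 59 XOR 72 = 2b
byte 5: (83 XOR 2a) XOR 20 = a9 XOR 20 = 89
byte 6: (f6 XOR ef) XOR 74 = 19 XOR 74 = 6d
byte 7: (5d XOR 6e) XOR 68 = 33 XOR 68 = 5b
byte 8: (1f XOR f2) XOR 65 = ed XOR 65 = 88
byte 9: (c6 XOR 28) XOR 20 = ee XOR 20 = ce

f33999ba2b896d5b88ce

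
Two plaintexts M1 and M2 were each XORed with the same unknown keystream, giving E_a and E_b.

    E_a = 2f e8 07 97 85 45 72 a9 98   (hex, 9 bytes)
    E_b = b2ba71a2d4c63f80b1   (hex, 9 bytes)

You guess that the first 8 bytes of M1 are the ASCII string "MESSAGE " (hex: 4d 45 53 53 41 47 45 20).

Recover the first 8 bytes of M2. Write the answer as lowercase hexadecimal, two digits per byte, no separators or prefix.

d017256610c40809

First, E_a ⊕ E_b = (M1 ⊕ K) ⊕ (M2 ⊕ K) = M1 ⊕ M2, so the key drops out. Then M2 = (M1 ⊕ M2) ⊕ M1 over the first 8 bytes.
byte 0: (2f xor b2) xor 4d = 9d xor 4d = d0
byte 1: (e8 xor ba) xor 45 = 52 xor 45 = 17
byte 2: (07 xor 71) xor 53 = 76 xor 53 = 25
byte 3: (97 xor a2) xor 53 = 35 xor 53 = 66
byte 4: (85 xor d4) xor 41 = 51 xor 41 = 10
byte 5: (45 xor c6) xor 47 = 83 xor 47 = c4
byte 6: (72 xor 3f) xor 45 = 4d xor 45 = 08
byte 7: (a9 xor 80) xor 20 = 29 xor 20 = 09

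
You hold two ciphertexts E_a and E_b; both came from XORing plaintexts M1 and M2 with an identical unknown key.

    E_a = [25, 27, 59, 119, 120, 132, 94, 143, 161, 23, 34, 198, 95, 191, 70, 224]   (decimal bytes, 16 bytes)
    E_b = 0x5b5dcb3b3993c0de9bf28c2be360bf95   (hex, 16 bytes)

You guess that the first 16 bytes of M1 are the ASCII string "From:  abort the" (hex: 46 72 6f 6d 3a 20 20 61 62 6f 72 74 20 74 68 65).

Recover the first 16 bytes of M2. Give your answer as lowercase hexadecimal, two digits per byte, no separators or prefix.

04349f217b37be30588adc999cab9110

First, E_a ⊕ E_b = (M1 ⊕ K) ⊕ (M2 ⊕ K) = M1 ⊕ M2, so the key drops out. Then M2 = (M1 ⊕ M2) ⊕ M1 over the first 16 bytes.
byte 0: (19 ⊕ 5b) ⊕ 46 = 42 ⊕ 46 = 04
byte 1: (1b ⊕ 5d) ⊕ 72 = 46 ⊕ 72 = 34
byte 2: (3b ⊕ cb) ⊕ 6f = f0 ⊕ 6f = 9f
byte 3: (77 ⊕ 3b) ⊕ 6d = 4c ⊕ 6d = 21
byte 4: (78 ⊕ 39) ⊕ 3a = 41 ⊕ 3a = 7b
byte 5: (84 ⊕ 93) ⊕ 20 = 17 ⊕ 20 = 37
byte 6: (5e ⊕ c0) ⊕ 20 = 9e ⊕ 20 = be
byte 7: (8f ⊕ de) ⊕ 61 = 51 ⊕ 61 = 30
byte 8: (a1 ⊕ 9b) ⊕ 62 = 3a ⊕ 62 = 58
byte 9: (17 ⊕ f2) ⊕ 6f = e5 ⊕ 6f = 8a
byte 10: (22 ⊕ 8c) ⊕ 72 = ae ⊕ 72 = dc
byte 11: (c6 ⊕ 2b) ⊕ 74 = ed ⊕ 74 = 99
byte 12: (5f ⊕ e3) ⊕ 20 = bc ⊕ 20 = 9c
byte 13: (bf ⊕ 60) ⊕ 74 = df ⊕ 74 = ab
byte 14: (46 ⊕ bf) ⊕ 68 = f9 ⊕ 68 = 91
byte 15: (e0 ⊕ 95) ⊕ 65 = 75 ⊕ 65 = 10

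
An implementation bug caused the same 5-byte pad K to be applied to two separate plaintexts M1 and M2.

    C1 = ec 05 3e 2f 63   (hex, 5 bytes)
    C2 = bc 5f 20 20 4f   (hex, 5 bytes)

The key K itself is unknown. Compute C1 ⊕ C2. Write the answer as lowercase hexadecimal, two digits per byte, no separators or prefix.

C1 ⊕ C2 = (M1 ⊕ K) ⊕ (M2 ⊕ K) = M1 ⊕ M2 — the shared key cancels under XOR.
236 XOR 188 =  80
  5 XOR  95 =  90
 62 XOR  32 =  30
 47 XOR  32 =  15
 99 XOR  79 =  44

505a1e0f2c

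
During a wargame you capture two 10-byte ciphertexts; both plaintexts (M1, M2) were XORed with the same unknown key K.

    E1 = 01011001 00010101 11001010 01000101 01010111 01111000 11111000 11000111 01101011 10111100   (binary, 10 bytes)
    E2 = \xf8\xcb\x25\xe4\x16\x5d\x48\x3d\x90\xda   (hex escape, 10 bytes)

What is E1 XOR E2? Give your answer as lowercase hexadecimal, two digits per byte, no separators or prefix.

E1 ⊕ E2 = (M1 ⊕ K) ⊕ (M2 ⊕ K) = M1 ⊕ M2 — the shared key cancels under XOR.
byte 0: 59 ^ f8 = a1
byte 1: 15 ^ cb = de
byte 2: ca ^ 25 = ef
byte 3: 45 ^ e4 = a1
byte 4: 57 ^ 16 = 41
byte 5: 78 ^ 5d = 25
byte 6: f8 ^ 48 = b0
byte 7: c7 ^ 3d = fa
byte 8: 6b ^ 90 = fb
byte 9: bc ^ da = 66

a1deefa14125b0fafb66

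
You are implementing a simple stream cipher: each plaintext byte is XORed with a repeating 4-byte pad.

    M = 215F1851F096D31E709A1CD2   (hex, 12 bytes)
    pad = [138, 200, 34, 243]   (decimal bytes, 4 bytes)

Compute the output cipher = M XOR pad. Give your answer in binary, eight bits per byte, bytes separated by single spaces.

The 4-byte key repeats, so the effective keystream is 8a c8 22 f3 8a c8 22 f3 8a c8 22 f3.
byte 0: 21 xor 8a = ab
byte 1: 5f xor c8 = 97
byte 2: 18 xor 22 = 3a
byte 3: 51 xor f3 = a2
byte 4: f0 xor 8a = 7a
byte 5: 96 xor c8 = 5e
byte 6: d3 xor 22 = f1
byte 7: 1e xor f3 = ed
byte 8: 70 xor 8a = fa
byte 9: 9a xor c8 = 52
byte 10: 1c xor 22 = 3e
byte 11: d2 xor f3 = 21

10101011 10010111 00111010 10100010 01111010 01011110 11110001 11101101 11111010 01010010 00111110 00100001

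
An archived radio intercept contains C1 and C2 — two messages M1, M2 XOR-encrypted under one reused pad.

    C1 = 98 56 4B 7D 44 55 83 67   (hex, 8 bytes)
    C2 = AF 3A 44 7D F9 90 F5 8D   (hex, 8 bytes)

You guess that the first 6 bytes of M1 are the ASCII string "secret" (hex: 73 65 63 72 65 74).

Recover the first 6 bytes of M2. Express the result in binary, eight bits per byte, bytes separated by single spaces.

First, C1 ⊕ C2 = (M1 ⊕ K) ⊕ (M2 ⊕ K) = M1 ⊕ M2, so the key drops out. Then M2 = (M1 ⊕ M2) ⊕ M1 over the first 6 bytes.
byte 0: (98 ⊕ af) ⊕ 73 = 37 ⊕ 73 = 44
byte 1: (56 ⊕ 3a) ⊕ 65 = 6c ⊕ 65 = 09
byte 2: (4b ⊕ 44) ⊕ 63 = 0f ⊕ 63 = 6c
byte 3: (7d ⊕ 7d) ⊕ 72 = 00 ⊕ 72 = 72
byte 4: (44 ⊕ f9) ⊕ 65 = bd ⊕ 65 = d8
byte 5: (55 ⊕ 90) ⊕ 74 = c5 ⊕ 74 = b1

01000100 00001001 01101100 01110010 11011000 10110001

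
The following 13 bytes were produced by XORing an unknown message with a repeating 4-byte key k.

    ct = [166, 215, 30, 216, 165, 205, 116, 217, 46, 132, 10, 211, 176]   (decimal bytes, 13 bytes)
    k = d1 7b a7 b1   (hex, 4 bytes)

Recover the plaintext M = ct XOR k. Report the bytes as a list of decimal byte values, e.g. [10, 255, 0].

[119, 172, 185, 105, 116, 182, 211, 104, 255, 255, 173, 98, 97]

The 4-byte key repeats, so the effective keystream is d1 7b a7 b1 d1 7b a7 b1 d1 7b a7 b1 d1.
byte 0: a6 XOR d1 = 77
byte 1: d7 XOR 7b = ac
byte 2: 1e XOR a7 = b9
byte 3: d8 XOR b1 = 69
byte 4: a5 XOR d1 = 74
byte 5: cd XOR 7b = b6
byte 6: 74 XOR a7 = d3
byte 7: d9 XOR b1 = 68
byte 8: 2e XOR d1 = ff
byte 9: 84 XOR 7b = ff
byte 10: 0a XOR a7 = ad
byte 11: d3 XOR b1 = 62
byte 12: b0 XOR d1 = 61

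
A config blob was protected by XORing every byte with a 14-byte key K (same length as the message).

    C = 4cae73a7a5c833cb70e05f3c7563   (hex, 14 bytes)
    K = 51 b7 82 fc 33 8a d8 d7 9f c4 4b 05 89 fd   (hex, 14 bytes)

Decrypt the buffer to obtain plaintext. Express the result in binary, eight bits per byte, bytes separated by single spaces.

 76 XOR  81 =  29
174 XOR 183 =  25
115 XOR 130 = 241
167 XOR 252 =  91
165 XOR  51 = 150
200 XOR 138 =  66
 51 XOR 216 = 235
203 XOR 215 =  28
112 XOR 159 = 239
224 XOR 196 =  36
 95 XOR  75 =  20
 60 XOR   5 =  57
117 XOR 137 = 252
 99 XOR 253 = 158

00011101 00011001 11110001 01011011 10010110 01000010 11101011 00011100 11101111 00100100 00010100 00111001 11111100 10011110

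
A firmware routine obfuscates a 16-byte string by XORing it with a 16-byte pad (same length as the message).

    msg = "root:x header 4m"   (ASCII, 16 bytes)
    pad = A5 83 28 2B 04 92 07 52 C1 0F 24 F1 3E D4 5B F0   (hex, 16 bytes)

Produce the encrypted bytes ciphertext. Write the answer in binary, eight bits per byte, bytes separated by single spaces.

11010111 11101100 01000111 01011111 00111110 11101010 00100111 00111010 10100100 01101110 01000000 10010100 01001100 11110100 01101111 10011101

XOR is its own inverse, so applying the key byte-wise gives the result directly.
72 xor a5 = d7
6f xor 83 = ec
6f xor 28 = 47
74 xor 2b = 5f
3a xor 04 = 3e
78 xor 92 = ea
20 xor 07 = 27
68 xor 52 = 3a
65 xor c1 = a4
61 xor 0f = 6e
64 xor 24 = 40
65 xor f1 = 94
72 xor 3e = 4c
20 xor d4 = f4
34 xor 5b = 6f
6d xor f0 = 9d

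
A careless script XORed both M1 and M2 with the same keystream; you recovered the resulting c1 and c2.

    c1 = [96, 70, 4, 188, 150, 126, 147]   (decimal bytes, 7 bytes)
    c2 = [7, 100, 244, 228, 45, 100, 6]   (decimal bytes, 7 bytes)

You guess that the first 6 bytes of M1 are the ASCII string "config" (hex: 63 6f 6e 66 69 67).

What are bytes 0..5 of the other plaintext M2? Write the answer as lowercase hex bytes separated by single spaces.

First, c1 ⊕ c2 = (M1 ⊕ K) ⊕ (M2 ⊕ K) = M1 ⊕ M2, so the key drops out. Then M2 = (M1 ⊕ M2) ⊕ M1 over the first 6 bytes.
byte 0: (60 ^ 07) ^ 63 = 67 ^ 63 = 04
byte 1: (46 ^ 64) ^ 6f = 22 ^ 6f = 4d
byte 2: (04 ^ f4) ^ 6e = f0 ^ 6e = 9e
byte 3: (bc ^ e4) ^ 66 = 58 ^ 66 = 3e
byte 4: (96 ^ 2d) ^ 69 = bb ^ 69 = d2
byte 5: (7e ^ 64) ^ 67 = 1a ^ 67 = 7d

04 4d 9e 3e d2 7d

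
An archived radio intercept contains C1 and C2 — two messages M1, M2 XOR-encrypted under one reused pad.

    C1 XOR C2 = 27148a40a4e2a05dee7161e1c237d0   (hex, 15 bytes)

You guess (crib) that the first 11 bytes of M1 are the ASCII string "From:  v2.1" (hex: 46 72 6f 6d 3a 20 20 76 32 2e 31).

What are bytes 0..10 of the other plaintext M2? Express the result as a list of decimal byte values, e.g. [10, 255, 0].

Since C1 ⊕ C2 = M1 ⊕ M2, XORing with the guessed M1 bytes yields the corresponding M2 bytes: M2 = (C1 ⊕ C2) ⊕ M1.
00100111 XOR 01000110 = 01100001
00010100 XOR 01110010 = 01100110
10001010 XOR 01101111 = 11100101
01000000 XOR 01101101 = 00101101
10100100 XOR 00111010 = 10011110
11100010 XOR 00100000 = 11000010
10100000 XOR 00100000 = 10000000
01011101 XOR 01110110 = 00101011
11101110 XOR 00110010 = 11011100
01110001 XOR 00101110 = 01011111
01100001 XOR 00110001 = 01010000

[97, 102, 229, 45, 158, 194, 128, 43, 220, 95, 80]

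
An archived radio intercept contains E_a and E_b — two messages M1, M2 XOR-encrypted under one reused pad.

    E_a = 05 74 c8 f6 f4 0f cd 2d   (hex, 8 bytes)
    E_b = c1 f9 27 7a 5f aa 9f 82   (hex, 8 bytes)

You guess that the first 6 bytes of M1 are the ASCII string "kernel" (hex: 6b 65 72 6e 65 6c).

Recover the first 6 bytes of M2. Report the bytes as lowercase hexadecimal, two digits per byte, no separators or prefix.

First, E_a ⊕ E_b = (M1 ⊕ K) ⊕ (M2 ⊕ K) = M1 ⊕ M2, so the key drops out. Then M2 = (M1 ⊕ M2) ⊕ M1 over the first 6 bytes.
byte 0: (05 ⊕ c1) ⊕ 6b = c4 ⊕ 6b = af
byte 1: (74 ⊕ f9) ⊕ 65 = 8d ⊕ 65 = e8
byte 2: (c8 ⊕ 27) ⊕ 72 = ef ⊕ 72 = 9d
byte 3: (f6 ⊕ 7a) ⊕ 6e = 8c ⊕ 6e = e2
byte 4: (f4 ⊕ 5f) ⊕ 65 = ab ⊕ 65 = ce
byte 5: (0f ⊕ aa) ⊕ 6c = a5 ⊕ 6c = c9

afe89de2cec9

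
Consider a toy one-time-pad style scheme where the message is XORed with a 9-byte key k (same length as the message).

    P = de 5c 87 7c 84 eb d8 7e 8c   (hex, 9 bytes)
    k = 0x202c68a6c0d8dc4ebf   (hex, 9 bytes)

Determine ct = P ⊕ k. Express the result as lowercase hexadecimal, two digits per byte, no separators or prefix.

XOR is its own inverse, so applying the key byte-wise gives the result directly.
de XOR 20 = fe
5c XOR 2c = 70
87 XOR 68 = ef
7c XOR a6 = da
84 XOR c0 = 44
eb XOR d8 = 33
d8 XOR dc = 04
7e XOR 4e = 30
8c XOR bf = 33

fe70efda4433043033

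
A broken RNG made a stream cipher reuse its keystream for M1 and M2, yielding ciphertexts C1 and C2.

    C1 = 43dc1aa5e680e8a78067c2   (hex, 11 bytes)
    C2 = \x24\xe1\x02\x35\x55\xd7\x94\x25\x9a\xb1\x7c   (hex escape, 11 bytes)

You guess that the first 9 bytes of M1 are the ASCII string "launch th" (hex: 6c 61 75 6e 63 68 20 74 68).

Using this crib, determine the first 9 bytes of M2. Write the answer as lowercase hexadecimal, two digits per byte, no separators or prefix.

0b5c6dfed03f5cf672

First, C1 ⊕ C2 = (M1 ⊕ K) ⊕ (M2 ⊕ K) = M1 ⊕ M2, so the key drops out. Then M2 = (M1 ⊕ M2) ⊕ M1 over the first 9 bytes.
byte 0: (43 ⊕ 24) ⊕ 6c = 67 ⊕ 6c = 0b
byte 1: (dc ⊕ e1) ⊕ 61 = 3d ⊕ 61 = 5c
byte 2: (1a ⊕ 02) ⊕ 75 = 18 ⊕ 75 = 6d
byte 3: (a5 ⊕ 35) ⊕ 6e = 90 ⊕ 6e = fe
byte 4: (e6 ⊕ 55) ⊕ 63 = b3 ⊕ 63 = d0
byte 5: (80 ⊕ d7) ⊕ 68 = 57 ⊕ 68 = 3f
byte 6: (e8 ⊕ 94) ⊕ 20 = 7c ⊕ 20 = 5c
byte 7: (a7 ⊕ 25) ⊕ 74 = 82 ⊕ 74 = f6
byte 8: (80 ⊕ 9a) ⊕ 68 = 1a ⊕ 68 = 72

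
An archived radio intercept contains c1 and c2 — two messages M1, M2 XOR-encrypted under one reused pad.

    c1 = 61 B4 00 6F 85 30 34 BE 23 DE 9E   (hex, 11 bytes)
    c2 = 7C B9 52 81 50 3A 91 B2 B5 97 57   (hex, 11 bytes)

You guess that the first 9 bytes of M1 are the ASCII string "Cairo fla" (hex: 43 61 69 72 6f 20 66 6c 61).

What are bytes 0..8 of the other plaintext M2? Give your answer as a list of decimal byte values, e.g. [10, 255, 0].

First, c1 ⊕ c2 = (M1 ⊕ K) ⊕ (M2 ⊕ K) = M1 ⊕ M2, so the key drops out. Then M2 = (M1 ⊕ M2) ⊕ M1 over the first 9 bytes.
byte 0: (61 ⊕ 7c) ⊕ 43 = 1d ⊕ 43 = 5e
byte 1: (b4 ⊕ b9) ⊕ 61 = 0d ⊕ 61 = 6c
byte 2: (00 ⊕ 52) ⊕ 69 = 52 ⊕ 69 = 3b
byte 3: (6f ⊕ 81) ⊕ 72 = ee ⊕ 72 = 9c
byte 4: (85 ⊕ 50) ⊕ 6f = d5 ⊕ 6f = ba
byte 5: (30 ⊕ 3a) ⊕ 20 = 0a ⊕ 20 = 2a
byte 6: (34 ⊕ 91) ⊕ 66 = a5 ⊕ 66 = c3
byte 7: (be ⊕ b2) ⊕ 6c = 0c ⊕ 6c = 60
byte 8: (23 ⊕ b5) ⊕ 61 = 96 ⊕ 61 = f7

[94, 108, 59, 156, 186, 42, 195, 96, 247]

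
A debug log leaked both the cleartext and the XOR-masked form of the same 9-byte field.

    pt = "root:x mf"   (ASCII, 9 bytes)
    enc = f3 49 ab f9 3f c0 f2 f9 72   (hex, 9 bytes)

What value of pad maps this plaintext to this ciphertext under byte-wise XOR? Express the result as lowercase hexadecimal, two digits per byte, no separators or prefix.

Since enc = pt ⊕ pad, XORing both sides with pt gives pad = pt ⊕ enc.
byte 0: 114 ⊕ 243 = 129
byte 1: 111 ⊕  73 =  38
byte 2: 111 ⊕ 171 = 196
byte 3: 116 ⊕ 249 = 141
byte 4:  58 ⊕  63 =   5
byte 5: 120 ⊕ 192 = 184
byte 6:  32 ⊕ 242 = 210
byte 7: 109 ⊕ 249 = 148
byte 8: 102 ⊕ 114 =  20

8126c48d05b8d29414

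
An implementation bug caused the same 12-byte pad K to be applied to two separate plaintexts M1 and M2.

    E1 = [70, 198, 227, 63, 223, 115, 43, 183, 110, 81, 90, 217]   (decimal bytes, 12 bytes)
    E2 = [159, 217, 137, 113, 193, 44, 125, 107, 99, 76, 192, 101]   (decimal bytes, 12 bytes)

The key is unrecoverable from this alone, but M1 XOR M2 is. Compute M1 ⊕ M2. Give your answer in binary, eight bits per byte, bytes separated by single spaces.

E1 ⊕ E2 = (M1 ⊕ K) ⊕ (M2 ⊕ K) = M1 ⊕ M2 — the shared key cancels under XOR.
byte 0: 46 ^ 9f = d9
byte 1: c6 ^ d9 = 1f
byte 2: e3 ^ 89 = 6a
byte 3: 3f ^ 71 = 4e
byte 4: df ^ c1 = 1e
byte 5: 73 ^ 2c = 5f
byte 6: 2b ^ 7d = 56
byte 7: b7 ^ 6b = dc
byte 8: 6e ^ 63 = 0d
byte 9: 51 ^ 4c = 1d
byte 10: 5a ^ c0 = 9a
byte 11: d9 ^ 65 = bc

11011001 00011111 01101010 01001110 00011110 01011111 01010110 11011100 00001101 00011101 10011010 10111100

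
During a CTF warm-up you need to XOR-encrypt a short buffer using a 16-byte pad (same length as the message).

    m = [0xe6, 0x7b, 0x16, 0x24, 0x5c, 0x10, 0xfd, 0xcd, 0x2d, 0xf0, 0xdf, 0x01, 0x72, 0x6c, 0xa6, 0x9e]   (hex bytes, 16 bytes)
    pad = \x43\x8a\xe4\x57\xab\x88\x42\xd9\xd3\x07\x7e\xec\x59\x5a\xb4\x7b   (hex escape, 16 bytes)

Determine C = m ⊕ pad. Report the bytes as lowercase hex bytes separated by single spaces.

230 xor  67 = 165
123 xor 138 = 241
 22 xor 228 = 242
 36 xor  87 = 115
 92 xor 171 = 247
 16 xor 136 = 152
253 xor  66 = 191
205 xor 217 =  20
 45 xor 211 = 254
240 xor   7 = 247
223 xor 126 = 161
  1 xor 236 = 237
114 xor  89 =  43
108 xor  90 =  54
166 xor 180 =  18
158 xor 123 = 229

a5 f1 f2 73 f7 98 bf 14 fe f7 a1 ed 2b 36 12 e5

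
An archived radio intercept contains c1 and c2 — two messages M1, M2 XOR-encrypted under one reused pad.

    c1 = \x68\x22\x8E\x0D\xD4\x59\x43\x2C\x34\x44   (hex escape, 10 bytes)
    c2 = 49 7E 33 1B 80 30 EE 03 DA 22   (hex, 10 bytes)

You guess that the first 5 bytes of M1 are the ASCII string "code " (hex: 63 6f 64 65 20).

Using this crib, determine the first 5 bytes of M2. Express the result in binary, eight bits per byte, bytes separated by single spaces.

First, c1 ⊕ c2 = (M1 ⊕ K) ⊕ (M2 ⊕ K) = M1 ⊕ M2, so the key drops out. Then M2 = (M1 ⊕ M2) ⊕ M1 over the first 5 bytes.
byte 0: (68 ⊕ 49) ⊕ 63 = 21 ⊕ 63 = 42
byte 1: (22 ⊕ 7e) ⊕ 6f = 5c ⊕ 6f = 33
byte 2: (8e ⊕ 33) ⊕ 64 = bd ⊕ 64 = d9
byte 3: (0d ⊕ 1b) ⊕ 65 = 16 ⊕ 65 = 73
byte 4: (d4 ⊕ 80) ⊕ 20 = 54 ⊕ 20 = 74

01000010 00110011 11011001 01110011 01110100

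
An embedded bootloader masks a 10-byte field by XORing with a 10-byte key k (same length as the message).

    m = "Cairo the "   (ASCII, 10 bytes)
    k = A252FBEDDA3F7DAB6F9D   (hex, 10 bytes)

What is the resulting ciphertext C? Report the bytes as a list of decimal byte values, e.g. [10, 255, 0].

 67 ^ 162 = 225
 97 ^  82 =  51
105 ^ 251 = 146
114 ^ 237 = 159
111 ^ 218 = 181
 32 ^  63 =  31
116 ^ 125 =   9
104 ^ 171 = 195
101 ^ 111 =  10
 32 ^ 157 = 189

[225, 51, 146, 159, 181, 31, 9, 195, 10, 189]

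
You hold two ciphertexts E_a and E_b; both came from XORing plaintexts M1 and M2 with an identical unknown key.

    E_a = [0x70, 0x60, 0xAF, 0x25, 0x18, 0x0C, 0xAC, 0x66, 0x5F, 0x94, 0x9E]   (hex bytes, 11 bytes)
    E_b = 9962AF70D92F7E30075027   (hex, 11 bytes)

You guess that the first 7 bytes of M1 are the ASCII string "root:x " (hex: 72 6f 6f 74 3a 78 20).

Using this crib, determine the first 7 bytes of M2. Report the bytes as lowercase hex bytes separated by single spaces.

9b 6d 6f 21 fb 5b f2

First, E_a ⊕ E_b = (M1 ⊕ K) ⊕ (M2 ⊕ K) = M1 ⊕ M2, so the key drops out. Then M2 = (M1 ⊕ M2) ⊕ M1 over the first 7 bytes.
byte 0: (70 ^ 99) ^ 72 = e9 ^ 72 = 9b
byte 1: (60 ^ 62) ^ 6f = 02 ^ 6f = 6d
byte 2: (af ^ af) ^ 6f = 00 ^ 6f = 6f
byte 3: (25 ^ 70) ^ 74 = 55 ^ 74 = 21
byte 4: (18 ^ d9) ^ 3a = c1 ^ 3a = fb
byte 5: (0c ^ 2f) ^ 78 = 23 ^ 78 = 5b
byte 6: (ac ^ 7e) ^ 20 = d2 ^ 20 = f2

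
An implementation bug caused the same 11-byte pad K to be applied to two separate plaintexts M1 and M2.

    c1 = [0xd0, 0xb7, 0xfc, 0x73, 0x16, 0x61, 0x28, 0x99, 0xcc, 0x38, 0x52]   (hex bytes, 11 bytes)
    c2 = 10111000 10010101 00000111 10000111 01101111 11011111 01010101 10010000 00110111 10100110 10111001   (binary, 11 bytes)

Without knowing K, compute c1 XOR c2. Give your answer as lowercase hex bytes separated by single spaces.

68 22 fb f4 79 be 7d 09 fb 9e eb

c1 ⊕ c2 = (M1 ⊕ K) ⊕ (M2 ⊕ K) = M1 ⊕ M2 — the shared key cancels under XOR.
byte 0: d0 ⊕ b8 = 68
byte 1: b7 ⊕ 95 = 22
byte 2: fc ⊕ 07 = fb
byte 3: 73 ⊕ 87 = f4
byte 4: 16 ⊕ 6f = 79
byte 5: 61 ⊕ df = be
byte 6: 28 ⊕ 55 = 7d
byte 7: 99 ⊕ 90 = 09
byte 8: cc ⊕ 37 = fb
byte 9: 38 ⊕ a6 = 9e
byte 10: 52 ⊕ b9 = eb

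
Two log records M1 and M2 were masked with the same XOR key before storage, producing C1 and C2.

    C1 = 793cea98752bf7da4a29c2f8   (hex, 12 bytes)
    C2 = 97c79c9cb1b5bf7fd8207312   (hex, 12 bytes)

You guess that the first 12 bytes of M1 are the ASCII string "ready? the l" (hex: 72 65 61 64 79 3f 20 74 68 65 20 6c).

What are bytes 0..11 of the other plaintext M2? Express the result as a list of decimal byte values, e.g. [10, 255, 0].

[156, 158, 23, 96, 189, 161, 104, 209, 250, 108, 145, 134]

First, C1 ⊕ C2 = (M1 ⊕ K) ⊕ (M2 ⊕ K) = M1 ⊕ M2, so the key drops out. Then M2 = (M1 ⊕ M2) ⊕ M1 over the first 12 bytes.
byte 0: (79 xor 97) xor 72 = ee xor 72 = 9c
byte 1: (3c xor c7) xor 65 = fb xor 65 = 9e
byte 2: (ea xor 9c) xor 61 = 76 xor 61 = 17
byte 3: (98 xor 9c) xor 64 = 04 xor 64 = 60
byte 4: (75 xor b1) xor 79 = c4 xor 79 = bd
byte 5: (2b xor b5) xor 3f = 9e xor 3f = a1
byte 6: (f7 xor bf) xor 20 = 48 xor 20 = 68
byte 7: (da xor 7f) xor 74 = a5 xor 74 = d1
byte 8: (4a xor d8) xor 68 = 92 xor 68 = fa
byte 9: (29 xor 20) xor 65 = 09 xor 65 = 6c
byte 10: (c2 xor 73) xor 20 = b1 xor 20 = 91
byte 11: (f8 xor 12) xor 6c = ea xor 6c = 86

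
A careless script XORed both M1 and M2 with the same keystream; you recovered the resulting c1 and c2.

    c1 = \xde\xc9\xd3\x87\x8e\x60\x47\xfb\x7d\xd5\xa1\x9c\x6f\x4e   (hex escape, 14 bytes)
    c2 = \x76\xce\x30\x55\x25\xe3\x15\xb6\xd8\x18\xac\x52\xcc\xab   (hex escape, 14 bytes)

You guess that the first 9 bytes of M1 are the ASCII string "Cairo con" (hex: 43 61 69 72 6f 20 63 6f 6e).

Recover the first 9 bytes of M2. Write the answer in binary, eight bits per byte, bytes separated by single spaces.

First, c1 ⊕ c2 = (M1 ⊕ K) ⊕ (M2 ⊕ K) = M1 ⊕ M2, so the key drops out. Then M2 = (M1 ⊕ M2) ⊕ M1 over the first 9 bytes.
byte 0: (de ⊕ 76) ⊕ 43 = a8 ⊕ 43 = eb
byte 1: (c9 ⊕ ce) ⊕ 61 = 07 ⊕ 61 = 66
byte 2: (d3 ⊕ 30) ⊕ 69 = e3 ⊕ 69 = 8a
byte 3: (87 ⊕ 55) ⊕ 72 = d2 ⊕ 72 = a0
byte 4: (8e ⊕ 25) ⊕ 6f = ab ⊕ 6f = c4
byte 5: (60 ⊕ e3) ⊕ 20 = 83 ⊕ 20 = a3
byte 6: (47 ⊕ 15) ⊕ 63 = 52 ⊕ 63 = 31
byte 7: (fb ⊕ b6) ⊕ 6f = 4d ⊕ 6f = 22
byte 8: (7d ⊕ d8) ⊕ 6e = a5 ⊕ 6e = cb

11101011 01100110 10001010 10100000 11000100 10100011 00110001 00100010 11001011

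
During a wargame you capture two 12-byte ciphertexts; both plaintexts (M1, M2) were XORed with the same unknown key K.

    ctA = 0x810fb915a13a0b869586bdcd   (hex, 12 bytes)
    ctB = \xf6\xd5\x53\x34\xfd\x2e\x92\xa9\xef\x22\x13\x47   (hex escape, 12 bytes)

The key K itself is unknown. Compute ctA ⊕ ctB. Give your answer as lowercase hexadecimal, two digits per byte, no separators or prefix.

77daea215c14992f7aa4ae8a

ctA ⊕ ctB = (M1 ⊕ K) ⊕ (M2 ⊕ K) = M1 ⊕ M2 — the shared key cancels under XOR.
10000001 xor 11110110 = 01110111
00001111 xor 11010101 = 11011010
10111001 xor 01010011 = 11101010
00010101 xor 00110100 = 00100001
10100001 xor 11111101 = 01011100
00111010 xor 00101110 = 00010100
00001011 xor 10010010 = 10011001
10000110 xor 10101001 = 00101111
10010101 xor 11101111 = 01111010
10000110 xor 00100010 = 10100100
10111101 xor 00010011 = 10101110
11001101 xor 01000111 = 10001010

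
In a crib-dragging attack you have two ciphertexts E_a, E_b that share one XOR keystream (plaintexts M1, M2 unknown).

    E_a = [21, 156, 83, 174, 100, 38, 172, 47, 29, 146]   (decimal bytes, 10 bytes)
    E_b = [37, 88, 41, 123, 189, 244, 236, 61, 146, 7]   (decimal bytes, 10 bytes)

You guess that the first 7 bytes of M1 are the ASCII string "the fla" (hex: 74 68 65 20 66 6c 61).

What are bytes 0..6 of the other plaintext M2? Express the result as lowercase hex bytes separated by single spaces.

First, E_a ⊕ E_b = (M1 ⊕ K) ⊕ (M2 ⊕ K) = M1 ⊕ M2, so the key drops out. Then M2 = (M1 ⊕ M2) ⊕ M1 over the first 7 bytes.
byte 0: (15 ^ 25) ^ 74 = 30 ^ 74 = 44
byte 1: (9c ^ 58) ^ 68 = c4 ^ 68 = ac
byte 2: (53 ^ 29) ^ 65 = 7a ^ 65 = 1f
byte 3: (ae ^ 7b) ^ 20 = d5 ^ 20 = f5
byte 4: (64 ^ bd) ^ 66 = d9 ^ 66 = bf
byte 5: (26 ^ f4) ^ 6c = d2 ^ 6c = be
byte 6: (ac ^ ec) ^ 61 = 40 ^ 61 = 21

44 ac 1f f5 bf be 21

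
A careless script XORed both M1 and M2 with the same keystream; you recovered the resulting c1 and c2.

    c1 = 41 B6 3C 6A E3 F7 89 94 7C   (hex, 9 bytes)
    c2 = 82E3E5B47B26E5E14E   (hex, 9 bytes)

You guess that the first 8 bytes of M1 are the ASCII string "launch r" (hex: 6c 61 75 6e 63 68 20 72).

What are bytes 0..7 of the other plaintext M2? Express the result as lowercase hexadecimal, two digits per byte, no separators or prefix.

First, c1 ⊕ c2 = (M1 ⊕ K) ⊕ (M2 ⊕ K) = M1 ⊕ M2, so the key drops out. Then M2 = (M1 ⊕ M2) ⊕ M1 over the first 8 bytes.
byte 0: (41 xor 82) xor 6c = c3 xor 6c = af
byte 1: (b6 xor e3) xor 61 = 55 xor 61 = 34
byte 2: (3c xor e5) xor 75 = d9 xor 75 = ac
byte 3: (6a xor b4) xor 6e = de xor 6e = b0
byte 4: (e3 xor 7b) xor 63 = 98 xor 63 = fb
byte 5: (f7 xor 26) xor 68 = d1 xor 68 = b9
byte 6: (89 xor e5) xor 20 = 6c xor 20 = 4c
byte 7: (94 xor e1) xor 72 = 75 xor 72 = 07

af34acb0fbb94c07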